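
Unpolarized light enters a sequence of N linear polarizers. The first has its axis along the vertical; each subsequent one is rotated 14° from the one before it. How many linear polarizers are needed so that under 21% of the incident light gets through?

N = 16

First polarizer halves the unpolarized light: factor 1/2.
Each further stage multiplies by cos²(14°) = 0.9415.
After N polarizers: T = 0.5·0.9415^(N−1). Require T < 0.21 ⇒ N−1 > ln(0.21/0.5)/ln(0.9415) = 14.38, so N−1 ≥ 15 and N = 16.
Check: N=16 gives T = 0.2023 < 0.21; N=15 gives T = 0.2149.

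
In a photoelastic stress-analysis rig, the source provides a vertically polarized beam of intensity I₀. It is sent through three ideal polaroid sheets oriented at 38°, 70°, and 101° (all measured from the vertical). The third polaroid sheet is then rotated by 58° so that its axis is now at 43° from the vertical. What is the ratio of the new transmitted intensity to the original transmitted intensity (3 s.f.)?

I_new/I_old ≈ 1.08

Before rotation:
I₁ = I₀ cos²(38° − 0°) = I₀ cos²(38°) = 0.621 I₀.
I₂ = I₁ cos²(70° − 38°) = 0.621 I₀ · cos²(32°) = 0.4466 I₀.
I₃ = I₂ cos²(101° − 70°) = 0.4466 I₀ · cos²(31°) = 0.3281 I₀.
After rotation:
I₁ = I₀ cos²(38° − 0°) = I₀ cos²(38°) = 0.621 I₀.
I₂ = I₁ cos²(70° − 38°) = 0.621 I₀ · cos²(32°) = 0.4466 I₀.
I₃ = I₂ cos²(43° − 70°) = 0.4466 I₀ · cos²(27°) = 0.3545 I₀.
Ratio = 0.3545 / 0.3281 = 1.081.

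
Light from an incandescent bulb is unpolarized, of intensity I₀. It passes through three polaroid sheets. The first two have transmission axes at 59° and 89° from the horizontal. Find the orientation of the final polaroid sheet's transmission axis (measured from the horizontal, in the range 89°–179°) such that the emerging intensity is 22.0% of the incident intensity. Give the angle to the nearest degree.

Unpolarized light through the first polarizer → I₁ = ½ I₀, now polarized at 59°.
I₂ = I₁ cos²(89° − 59°) = 0.5 I₀ · cos²(30°) = 0.375 I₀.
Need I₃/I₀ = 0.22, so cos²(θ − 89°) = 0.22 / 0.375 = 0.5867.
θ − 89° = arccos(√0.5867) = 40.0°, giving θ ≈ 89 + 40.0 = 129.0°.

θ ≈ 129°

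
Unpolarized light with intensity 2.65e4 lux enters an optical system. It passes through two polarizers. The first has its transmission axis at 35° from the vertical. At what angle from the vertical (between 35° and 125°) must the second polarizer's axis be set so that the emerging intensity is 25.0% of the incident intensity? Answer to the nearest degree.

Unpolarized light through the first polarizer → I₁ = ½ I₀, now polarized at 35°.
Need I₂/I₀ = 0.25, so cos²(θ − 35°) = 0.25 / 0.5 = 0.5.
θ − 35° = arccos(√0.5) = 45.0°, giving θ ≈ 35 + 45.0 = 80.0°.

θ ≈ 80°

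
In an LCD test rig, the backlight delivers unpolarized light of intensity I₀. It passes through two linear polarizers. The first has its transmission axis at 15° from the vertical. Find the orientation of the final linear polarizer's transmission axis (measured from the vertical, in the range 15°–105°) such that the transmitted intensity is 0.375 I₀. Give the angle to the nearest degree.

Unpolarized light through the first polarizer → I₁ = ½ I₀, now polarized at 15°.
Need I₂/I₀ = 0.375, so cos²(θ − 15°) = 0.375 / 0.5 = 0.75.
θ − 15° = arccos(√0.75) = 30.0°, giving θ ≈ 15 + 30.0 = 45.0°.

θ ≈ 45°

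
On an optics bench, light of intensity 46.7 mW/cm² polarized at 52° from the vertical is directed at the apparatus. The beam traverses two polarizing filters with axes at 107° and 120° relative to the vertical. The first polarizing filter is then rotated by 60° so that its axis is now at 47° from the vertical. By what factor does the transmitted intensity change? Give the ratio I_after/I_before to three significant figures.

Before rotation:
I₁ = I₀ cos²(107° − 52°) = I₀ cos²(55°) = 0.329 I₀.
I₂ = I₁ cos²(120° − 107°) = 0.329 I₀ · cos²(13°) = 0.3123 I₀.
After rotation:
I₁ = I₀ cos²(47° − 52°) = I₀ cos²(5°) = 0.9924 I₀.
I₂ = I₁ cos²(120° − 47°) = 0.9924 I₀ · cos²(73°) = 0.08483 I₀.
Ratio = 0.08483 / 0.3123 = 0.2716.

I_new/I_old ≈ 0.272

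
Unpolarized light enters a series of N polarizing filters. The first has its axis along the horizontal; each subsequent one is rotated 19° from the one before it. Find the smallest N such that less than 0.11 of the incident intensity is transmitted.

First polarizer halves the unpolarized light: factor 1/2.
Each further stage multiplies by cos²(19°) = 0.894.
After N polarizers: T = 0.5·0.894^(N−1). Require T < 0.11 ⇒ N−1 > ln(0.11/0.5)/ln(0.894) = 13.51, so N−1 ≥ 14 and N = 15.
Check: N=15 gives T = 0.1042 < 0.11; N=14 gives T = 0.1165.

N = 15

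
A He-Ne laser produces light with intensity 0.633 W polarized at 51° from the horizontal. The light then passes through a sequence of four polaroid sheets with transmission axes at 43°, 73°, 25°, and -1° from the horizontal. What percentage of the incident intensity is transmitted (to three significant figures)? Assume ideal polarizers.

≈ 26.6%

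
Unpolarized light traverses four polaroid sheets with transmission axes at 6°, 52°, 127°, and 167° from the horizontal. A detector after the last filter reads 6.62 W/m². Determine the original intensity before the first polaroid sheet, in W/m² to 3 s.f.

I₀ ≈ 698 W/m²

Unpolarized light through the first polarizer → I₁ = ½ I₀, now polarized at 6°.
I₂ = I₁ cos²(52° − 6°) = 0.5 I₀ · cos²(46°) = 0.2413 I₀.
I₃ = I₂ cos²(127° − 52°) = 0.2413 I₀ · cos²(75°) = 0.01616 I₀.
I₄ = I₃ cos²(167° − 127°) = 0.01616 I₀ · cos²(40°) = 0.009484 I₀.
So 6.62 W/m² = 0.009484 I₀, giving I₀ = 6.62/0.009484 = 698 W/m².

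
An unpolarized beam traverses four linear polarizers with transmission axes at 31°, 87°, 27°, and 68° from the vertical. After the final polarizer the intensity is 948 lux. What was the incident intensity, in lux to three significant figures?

I₀ ≈ 4.26e4 lux

Unpolarized light through the first polarizer → I₁ = ½ I₀, now polarized at 31°.
I₂ = I₁ cos²(87° − 31°) = 0.5 I₀ · cos²(56°) = 0.1563 I₀.
I₃ = I₂ cos²(27° − 87°) = 0.1563 I₀ · cos²(60°) = 0.03909 I₀.
I₄ = I₃ cos²(68° − 27°) = 0.03909 I₀ · cos²(41°) = 0.02226 I₀.
So 948 lux = 0.02226 I₀, giving I₀ = 948/0.02226 = 4.258e+04 lux.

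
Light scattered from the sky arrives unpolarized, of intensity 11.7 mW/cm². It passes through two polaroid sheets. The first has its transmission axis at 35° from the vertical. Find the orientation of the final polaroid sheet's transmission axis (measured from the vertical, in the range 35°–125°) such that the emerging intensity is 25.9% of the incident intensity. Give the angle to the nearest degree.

Unpolarized light through the first polarizer → I₁ = ½ I₀, now polarized at 35°.
Need I₂/I₀ = 0.259, so cos²(θ − 35°) = 0.259 / 0.5 = 0.518.
θ − 35° = arccos(√0.518) = 44.0°, giving θ ≈ 35 + 44.0 = 79.0°.

θ ≈ 79°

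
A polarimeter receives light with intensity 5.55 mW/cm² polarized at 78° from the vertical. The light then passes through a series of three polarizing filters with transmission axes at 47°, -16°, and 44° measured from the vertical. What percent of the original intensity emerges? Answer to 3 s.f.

By Malus's law, I₁ = 5.55 mW/cm² · cos²(31°) = 4.078 mW/cm².
I₂ = I₁ · cos²(63°) = 4.078 · 0.2061 = 0.8405 mW/cm².
I₃ = I₂ · cos²(60°) = 0.8405 · 0.25 = 0.2101 mW/cm².
That is 3.786% of the incident intensity.

≈ 3.79%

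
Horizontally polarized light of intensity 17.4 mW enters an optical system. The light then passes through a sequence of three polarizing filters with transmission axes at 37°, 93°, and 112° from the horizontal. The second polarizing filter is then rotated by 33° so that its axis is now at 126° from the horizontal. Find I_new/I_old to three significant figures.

Before rotation:
By Malus's law, I₁ = I₀ cos²(37° − 0°) = I₀ cos²(37°) = 0.6378 I₀.
I₂ = I₁ cos²(93° − 37°) = 0.6378 I₀ · cos²(56°) = 0.1994 I₀.
I₃ = I₂ cos²(112° − 93°) = 0.1994 I₀ · cos²(19°) = 0.1783 I₀.
After rotation:
I₁ = I₀ cos²(37° − 0°) = I₀ cos²(37°) = 0.6378 I₀.
I₂ = I₁ cos²(126° − 37°) = 0.6378 I₀ · cos²(89°) = 0.0001943 I₀.
I₃ = I₂ cos²(112° − 126°) = 0.0001943 I₀ · cos²(14°) = 0.0001829 I₀.
Ratio = 0.0001829 / 0.1783 = 0.001026.

I_new/I_old ≈ 0.00103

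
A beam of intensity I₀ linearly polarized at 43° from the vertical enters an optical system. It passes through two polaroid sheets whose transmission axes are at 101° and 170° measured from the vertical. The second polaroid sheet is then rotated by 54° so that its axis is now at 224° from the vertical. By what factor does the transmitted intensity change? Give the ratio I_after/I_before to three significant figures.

I_new/I_old ≈ 2.31

Before rotation:
I₁ = I₀ cos²(101° − 43°) = I₀ cos²(58°) = 0.2808 I₀.
I₂ = I₁ cos²(170° − 101°) = 0.2808 I₀ · cos²(69°) = 0.03606 I₀.
After rotation:
I₁ = I₀ cos²(101° − 43°) = I₀ cos²(58°) = 0.2808 I₀.
Angle between axes 1 and 2: 57°. I₂ = 0.2808 I₀ · cos²(57°) = 0.0833 I₀.
Ratio = 0.0833 / 0.03606 = 2.31.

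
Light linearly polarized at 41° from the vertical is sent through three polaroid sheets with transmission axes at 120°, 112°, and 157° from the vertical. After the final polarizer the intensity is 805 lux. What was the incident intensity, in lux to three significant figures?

I₁ = I₀ cos²(120° − 41°) = I₀ cos²(79°) = 0.03641 I₀.
I₂ = I₁ cos²(112° − 120°) = 0.03641 I₀ · cos²(8°) = 0.0357 I₀.
I₃ = I₂ cos²(157° − 112°) = 0.0357 I₀ · cos²(45°) = 0.01785 I₀.
So 805 lux = 0.01785 I₀, giving I₀ = 805/0.01785 = 4.509e+04 lux.

I₀ ≈ 4.51e4 lux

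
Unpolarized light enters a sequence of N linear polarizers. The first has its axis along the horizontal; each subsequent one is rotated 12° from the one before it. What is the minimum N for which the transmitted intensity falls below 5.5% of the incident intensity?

First polarizer halves the unpolarized light: factor 1/2.
Each further stage multiplies by cos²(12°) = 0.9568.
After N polarizers: T = 0.5·0.9568^(N−1). Require T < 0.055 ⇒ N−1 > ln(0.055/0.5)/ln(0.9568) = 49.95, so N−1 ≥ 50 and N = 51.
Check: N=51 gives T = 0.05488 < 0.055; N=50 gives T = 0.05736.

N = 51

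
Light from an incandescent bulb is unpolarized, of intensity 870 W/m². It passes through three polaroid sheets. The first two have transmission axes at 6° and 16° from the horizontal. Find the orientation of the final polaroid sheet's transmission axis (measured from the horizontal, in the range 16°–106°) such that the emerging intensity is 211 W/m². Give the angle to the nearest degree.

θ ≈ 61°

Unpolarized light through the first polarizer → I₁ = ½ I₀, now polarized at 6°.
I₂ = I₁ cos²(16° − 6°) = 0.5 I₀ · cos²(10°) = 0.4849 I₀.
Target fraction: 211 / 870 W/m² = 0.2425 of I₀.
Need I₃/I₀ = 0.2425, so cos²(θ − 16°) = 0.2425 / 0.4849 = 0.5001.
θ − 16° = arccos(√0.5001) = 45.0°, giving θ ≈ 16 + 45.0 = 61.0°.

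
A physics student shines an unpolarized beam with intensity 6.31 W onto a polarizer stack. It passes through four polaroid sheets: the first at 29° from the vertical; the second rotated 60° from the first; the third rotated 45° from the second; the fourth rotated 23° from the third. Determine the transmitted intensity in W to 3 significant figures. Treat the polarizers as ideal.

I ≈ 0.334 W

Unpolarized light through the first polarizer → I₁ = 6.31 W/2 = 3.155 W, polarized at 29°.
I₂ = I₁ · cos²(60°) = 3.155 · 0.25 = 0.7888 W.
I₃ = I₂ · cos²(45°) = 0.7888 · 0.5 = 0.3944 W.
I₄ = I₃ · cos²(23°) = 0.3944 · 0.8473 = 0.3342 W.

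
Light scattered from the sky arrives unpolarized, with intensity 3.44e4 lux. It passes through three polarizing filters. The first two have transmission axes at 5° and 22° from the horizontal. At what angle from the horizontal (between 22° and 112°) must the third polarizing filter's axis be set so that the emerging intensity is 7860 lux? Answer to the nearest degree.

θ ≈ 67°

Unpolarized light through the first polarizer → I₁ = ½ I₀, now polarized at 5°.
I₂ = I₁ cos²(22° − 5°) = 0.5 I₀ · cos²(17°) = 0.4573 I₀.
Target fraction: 7860 / 3.44e4 lux = 0.2285 of I₀.
Need I₃/I₀ = 0.2285, so cos²(θ − 22°) = 0.2285 / 0.4573 = 0.4997.
θ − 22° = arccos(√0.4997) = 45.0°, giving θ ≈ 22 + 45.0 = 67.0°.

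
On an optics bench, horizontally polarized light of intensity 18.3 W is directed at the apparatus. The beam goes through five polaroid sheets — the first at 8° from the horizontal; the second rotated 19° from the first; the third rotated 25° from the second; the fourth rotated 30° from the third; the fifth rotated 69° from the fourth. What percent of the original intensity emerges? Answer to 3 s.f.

I₁ = 18.3 W · cos²(8°) = 17.95 W.
I₂ = I₁ · cos²(19°) = 17.95 · 0.894 = 16.04 W.
I₃ = I₂ · cos²(25°) = 16.04 · 0.8214 = 13.18 W.
I₄ = I₃ · cos²(30°) = 13.18 · 0.75 = 9.883 W.
I₅ = I₄ · cos²(69°) = 9.883 · 0.1284 = 1.269 W.
That is 6.936% of the incident intensity.

≈ 6.94%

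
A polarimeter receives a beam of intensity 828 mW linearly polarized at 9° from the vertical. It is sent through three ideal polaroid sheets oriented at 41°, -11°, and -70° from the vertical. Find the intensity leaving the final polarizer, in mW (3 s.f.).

I ≈ 59.9 mW

I₁ = 828 mW · cos²(32°) = 595.5 mW.
I₂ = I₁ · cos²(52°) = 595.5 · 0.379 = 225.7 mW.
I₃ = I₂ · cos²(59°) = 225.7 · 0.2653 = 59.87 mW.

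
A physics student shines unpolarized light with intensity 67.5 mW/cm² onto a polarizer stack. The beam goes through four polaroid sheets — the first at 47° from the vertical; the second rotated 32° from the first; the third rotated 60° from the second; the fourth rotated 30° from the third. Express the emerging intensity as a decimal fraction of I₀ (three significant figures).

Unpolarized light through the first polarizer → I₁ = 67.5 mW/cm²/2 = 33.75 mW/cm², polarized at 47°.
I₂ = I₁ · cos²(32°) = 33.75 · 0.7192 = 24.27 mW/cm².
I₃ = I₂ · cos²(60°) = 24.27 · 0.25 = 6.068 mW/cm².
I₄ = I₃ · cos²(30°) = 6.068 · 0.75 = 4.551 mW/cm².
Transmitted fraction = 0.06742.

I/I₀ ≈ 0.0674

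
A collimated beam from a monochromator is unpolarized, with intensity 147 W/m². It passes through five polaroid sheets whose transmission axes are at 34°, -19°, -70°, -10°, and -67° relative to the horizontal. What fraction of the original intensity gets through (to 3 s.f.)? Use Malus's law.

Unpolarized light through the first polarizer → I₁ = 147 W/m²/2 = 73.5 W/m², polarized at 34°.
I₂ = I₁ · cos²(53°) = 73.5 · 0.3622 = 26.62 W/m².
I₃ = I₂ · cos²(51°) = 26.62 · 0.396 = 10.54 W/m².
I₄ = I₃ · cos²(60°) = 10.54 · 0.25 = 2.636 W/m².
I₅ = I₄ · cos²(57°) = 2.636 · 0.2966 = 0.7818 W/m².
Transmitted fraction = 0.005319.

I/I₀ ≈ 0.00532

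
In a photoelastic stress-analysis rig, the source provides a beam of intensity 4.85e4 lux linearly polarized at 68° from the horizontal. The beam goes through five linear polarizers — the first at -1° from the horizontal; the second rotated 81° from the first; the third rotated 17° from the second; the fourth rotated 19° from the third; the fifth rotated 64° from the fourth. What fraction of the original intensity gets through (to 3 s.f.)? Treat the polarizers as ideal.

I/I₀ ≈ 0.000494

By Malus's law, I₁ = 4.85e4 lux · cos²(69°) = 6229 lux.
I₂ = I₁ · cos²(81°) = 6229 · 0.02447 = 152.4 lux.
I₃ = I₂ · cos²(17°) = 152.4 · 0.9145 = 139.4 lux.
I₄ = I₃ · cos²(19°) = 139.4 · 0.894 = 124.6 lux.
I₅ = I₄ · cos²(64°) = 124.6 · 0.1922 = 23.95 lux.
Transmitted fraction = 0.0004938.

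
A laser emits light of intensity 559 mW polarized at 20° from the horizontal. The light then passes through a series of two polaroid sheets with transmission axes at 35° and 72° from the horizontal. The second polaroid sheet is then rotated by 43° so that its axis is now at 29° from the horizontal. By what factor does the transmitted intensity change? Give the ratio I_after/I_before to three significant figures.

I_new/I_old ≈ 1.55

Before rotation:
By Malus's law, I₁ = I₀ cos²(35° − 20°) = I₀ cos²(15°) = 0.933 I₀.
I₂ = I₁ cos²(72° − 35°) = 0.933 I₀ · cos²(37°) = 0.5951 I₀.
After rotation:
I₁ = I₀ cos²(35° − 20°) = I₀ cos²(15°) = 0.933 I₀.
I₂ = I₁ cos²(29° − 35°) = 0.933 I₀ · cos²(6°) = 0.9228 I₀.
Ratio = 0.9228 / 0.5951 = 1.551.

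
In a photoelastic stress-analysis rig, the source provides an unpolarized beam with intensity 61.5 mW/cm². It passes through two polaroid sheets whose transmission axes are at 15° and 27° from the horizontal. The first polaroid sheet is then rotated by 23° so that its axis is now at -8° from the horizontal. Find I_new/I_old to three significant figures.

I_new/I_old ≈ 0.701

Before rotation:
Unpolarized light through the first polarizer → I₁ = ½ I₀, now polarized at 15°.
I₂ = I₁ cos²(27° − 15°) = 0.5 I₀ · cos²(12°) = 0.4784 I₀.
After rotation:
Unpolarized light through the first polarizer → I₁ = ½ I₀, now polarized at -8°.
I₂ = I₁ cos²(27° + 8°) = 0.5 I₀ · cos²(35°) = 0.3355 I₀.
Ratio = 0.3355 / 0.4784 = 0.7013.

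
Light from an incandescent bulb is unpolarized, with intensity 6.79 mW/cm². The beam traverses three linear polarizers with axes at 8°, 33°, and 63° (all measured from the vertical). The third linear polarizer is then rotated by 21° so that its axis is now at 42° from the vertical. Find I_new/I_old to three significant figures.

Before rotation:
Unpolarized light through the first polarizer → I₁ = ½ I₀, now polarized at 8°.
I₂ = I₁ cos²(33° − 8°) = 0.5 I₀ · cos²(25°) = 0.4107 I₀.
I₃ = I₂ cos²(63° − 33°) = 0.4107 I₀ · cos²(30°) = 0.308 I₀.
After rotation:
Unpolarized light through the first polarizer → I₁ = ½ I₀, now polarized at 8°.
I₂ = I₁ cos²(33° − 8°) = 0.5 I₀ · cos²(25°) = 0.4107 I₀.
I₃ = I₂ cos²(42° − 33°) = 0.4107 I₀ · cos²(9°) = 0.4006 I₀.
Ratio = 0.4006 / 0.308 = 1.301.

I_new/I_old ≈ 1.30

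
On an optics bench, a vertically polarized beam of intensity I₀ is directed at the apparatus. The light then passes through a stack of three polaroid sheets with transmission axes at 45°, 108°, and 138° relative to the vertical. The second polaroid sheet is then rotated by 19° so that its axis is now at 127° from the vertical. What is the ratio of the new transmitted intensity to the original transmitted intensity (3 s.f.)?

Before rotation:
By Malus's law, I₁ = I₀ cos²(45° − 0°) = I₀ cos²(45°) = 0.5 I₀.
I₂ = I₁ cos²(108° − 45°) = 0.5 I₀ · cos²(63°) = 0.1031 I₀.
I₃ = I₂ cos²(138° − 108°) = 0.1031 I₀ · cos²(30°) = 0.07729 I₀.
After rotation:
I₁ = I₀ cos²(45° − 0°) = I₀ cos²(45°) = 0.5 I₀.
I₂ = I₁ cos²(127° − 45°) = 0.5 I₀ · cos²(82°) = 0.009685 I₀.
I₃ = I₂ cos²(138° − 127°) = 0.009685 I₀ · cos²(11°) = 0.009332 I₀.
Ratio = 0.009332 / 0.07729 = 0.1207.

I_new/I_old ≈ 0.121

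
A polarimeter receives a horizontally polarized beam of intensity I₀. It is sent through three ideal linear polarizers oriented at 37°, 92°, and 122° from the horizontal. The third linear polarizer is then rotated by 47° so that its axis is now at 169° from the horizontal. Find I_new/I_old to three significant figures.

I_new/I_old ≈ 0.0675

Before rotation:
By Malus's law, I₁ = I₀ cos²(37° − 0°) = I₀ cos²(37°) = 0.6378 I₀.
I₂ = I₁ cos²(92° − 37°) = 0.6378 I₀ · cos²(55°) = 0.2098 I₀.
I₃ = I₂ cos²(122° − 92°) = 0.2098 I₀ · cos²(30°) = 0.1574 I₀.
After rotation:
I₁ = I₀ cos²(37° − 0°) = I₀ cos²(37°) = 0.6378 I₀.
I₂ = I₁ cos²(92° − 37°) = 0.6378 I₀ · cos²(55°) = 0.2098 I₀.
I₃ = I₂ cos²(169° − 92°) = 0.2098 I₀ · cos²(77°) = 0.01062 I₀.
Ratio = 0.01062 / 0.1574 = 0.06747.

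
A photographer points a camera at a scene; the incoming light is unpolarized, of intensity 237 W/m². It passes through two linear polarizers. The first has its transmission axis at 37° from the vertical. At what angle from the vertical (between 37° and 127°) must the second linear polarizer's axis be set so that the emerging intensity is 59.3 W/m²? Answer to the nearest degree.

Unpolarized light through the first polarizer → I₁ = ½ I₀, now polarized at 37°.
Target fraction: 59.3 / 237 W/m² = 0.2502 of I₀.
Need I₂/I₀ = 0.2502, so cos²(θ − 37°) = 0.2502 / 0.5 = 0.5004.
θ − 37° = arccos(√0.5004) = 45.0°, giving θ ≈ 37 + 45.0 = 82.0°.

θ ≈ 82°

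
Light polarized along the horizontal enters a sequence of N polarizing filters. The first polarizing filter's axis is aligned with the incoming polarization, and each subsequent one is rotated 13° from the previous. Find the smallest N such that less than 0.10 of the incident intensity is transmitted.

First polarizer is aligned with the polarization: full transmission.
Each further stage multiplies by cos²(13°) = 0.9494.
After N polarizers: T = 0.9494^(N−1). Require T < 0.10 ⇒ N−1 > ln(0.10)/ln(0.9494) = 44.34, so N−1 ≥ 45 and N = 46.
Check: N=46 gives T = 0.09664 < 0.10; N=45 gives T = 0.1018.

N = 46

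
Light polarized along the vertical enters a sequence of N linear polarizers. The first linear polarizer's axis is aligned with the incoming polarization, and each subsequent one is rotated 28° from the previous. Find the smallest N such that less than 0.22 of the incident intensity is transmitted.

N = 8

First polarizer is aligned with the polarization: full transmission.
Each further stage multiplies by cos²(28°) = 0.7796.
After N polarizers: T = 0.7796^(N−1). Require T < 0.22 ⇒ N−1 > ln(0.22)/ln(0.7796) = 6.08, so N−1 ≥ 7 and N = 8.
Check: N=8 gives T = 0.175 < 0.22; N=7 gives T = 0.2245.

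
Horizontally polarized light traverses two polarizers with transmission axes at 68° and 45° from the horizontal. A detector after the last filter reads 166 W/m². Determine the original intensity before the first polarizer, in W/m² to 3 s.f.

I₁ = I₀ cos²(68° − 0°) = I₀ cos²(68°) = 0.1403 I₀.
I₂ = I₁ cos²(45° − 68°) = 0.1403 I₀ · cos²(23°) = 0.1189 I₀.
So 166 W/m² = 0.1189 I₀, giving I₀ = 166/0.1189 = 1396 W/m².

I₀ ≈ 1400 W/m²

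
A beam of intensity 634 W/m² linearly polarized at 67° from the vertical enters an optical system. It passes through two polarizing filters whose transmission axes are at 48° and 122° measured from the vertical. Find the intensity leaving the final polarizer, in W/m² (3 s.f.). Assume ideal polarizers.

I ≈ 43.1 W/m²

I₁ = 634 W/m² · cos²(19°) = 566.8 W/m².
I₂ = I₁ · cos²(74°) = 566.8 · 0.07598 = 43.06 W/m².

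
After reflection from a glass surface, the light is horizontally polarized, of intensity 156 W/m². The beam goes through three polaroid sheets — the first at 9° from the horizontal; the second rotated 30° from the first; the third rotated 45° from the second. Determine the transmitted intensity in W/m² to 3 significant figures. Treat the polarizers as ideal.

I ≈ 57.1 W/m²

I₁ = 156 W/m² · cos²(9°) = 152.2 W/m².
I₂ = I₁ · cos²(30°) = 152.2 · 0.75 = 114.1 W/m².
I₃ = I₂ · cos²(45°) = 114.1 · 0.5 = 57.07 W/m².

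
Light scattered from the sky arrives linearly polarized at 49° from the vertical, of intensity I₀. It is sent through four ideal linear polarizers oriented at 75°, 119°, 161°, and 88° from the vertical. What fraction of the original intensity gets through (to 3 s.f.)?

I₁ = I₀ cos²(75° − 49°) = I₀ cos²(26°) = 0.8078 I₀.
I₂ = I₁ cos²(119° − 75°) = 0.8078 I₀ · cos²(44°) = 0.418 I₀.
I₃ = I₂ cos²(161° − 119°) = 0.418 I₀ · cos²(42°) = 0.2309 I₀.
I₄ = I₃ cos²(88° − 161°) = 0.2309 I₀ · cos²(73°) = 0.01973 I₀.
Transmitted fraction = 0.01973.

≈ 0.0197 I₀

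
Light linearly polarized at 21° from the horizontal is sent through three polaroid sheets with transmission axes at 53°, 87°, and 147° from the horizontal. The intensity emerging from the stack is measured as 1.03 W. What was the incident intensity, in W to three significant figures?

I₀ ≈ 8.34 W

I₁ = I₀ cos²(53° − 21°) = I₀ cos²(32°) = 0.7192 I₀.
I₂ = I₁ cos²(87° − 53°) = 0.7192 I₀ · cos²(34°) = 0.4943 I₀.
I₃ = I₂ cos²(147° − 87°) = 0.4943 I₀ · cos²(60°) = 0.1236 I₀.
So 1.03 W = 0.1236 I₀, giving I₀ = 1.03/0.1236 = 8.335 W.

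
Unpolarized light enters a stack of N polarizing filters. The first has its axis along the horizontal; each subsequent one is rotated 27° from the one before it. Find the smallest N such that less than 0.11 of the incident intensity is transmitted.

N = 8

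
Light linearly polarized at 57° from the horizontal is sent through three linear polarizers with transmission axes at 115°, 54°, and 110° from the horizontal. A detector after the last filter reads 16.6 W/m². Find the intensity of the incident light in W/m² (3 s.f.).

I₁ = I₀ cos²(115° − 57°) = I₀ cos²(58°) = 0.2808 I₀.
I₂ = I₁ cos²(54° − 115°) = 0.2808 I₀ · cos²(61°) = 0.066 I₀.
I₃ = I₂ cos²(110° − 54°) = 0.066 I₀ · cos²(56°) = 0.02064 I₀.
So 16.6 W/m² = 0.02064 I₀, giving I₀ = 16.6/0.02064 = 804.3 W/m².

I₀ ≈ 804 W/m²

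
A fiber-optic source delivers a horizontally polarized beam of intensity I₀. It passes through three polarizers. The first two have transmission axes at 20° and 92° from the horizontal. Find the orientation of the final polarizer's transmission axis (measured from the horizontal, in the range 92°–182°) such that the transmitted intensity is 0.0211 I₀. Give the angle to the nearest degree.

θ ≈ 152°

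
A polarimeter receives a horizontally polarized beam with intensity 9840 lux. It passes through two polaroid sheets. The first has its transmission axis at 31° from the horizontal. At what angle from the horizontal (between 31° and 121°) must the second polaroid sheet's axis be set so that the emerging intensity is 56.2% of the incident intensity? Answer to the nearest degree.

θ ≈ 60°

I₁ = I₀ cos²(31° − 0°) = I₀ cos²(31°) = 0.7347 I₀.
Need I₂/I₀ = 0.562, so cos²(θ − 31°) = 0.562 / 0.7347 = 0.7649.
θ − 31° = arccos(√0.7649) = 29.0°, giving θ ≈ 31 + 29.0 = 60.0°.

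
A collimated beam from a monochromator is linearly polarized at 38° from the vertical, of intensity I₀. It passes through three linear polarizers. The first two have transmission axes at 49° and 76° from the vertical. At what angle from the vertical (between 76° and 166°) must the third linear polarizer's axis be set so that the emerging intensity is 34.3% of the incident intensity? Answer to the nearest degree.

θ ≈ 124°

By Malus's law, I₁ = I₀ cos²(49° − 38°) = I₀ cos²(11°) = 0.9636 I₀.
I₂ = I₁ cos²(76° − 49°) = 0.9636 I₀ · cos²(27°) = 0.765 I₀.
Need I₃/I₀ = 0.343, so cos²(θ − 76°) = 0.343 / 0.765 = 0.4484.
θ − 76° = arccos(√0.4484) = 48.0°, giving θ ≈ 76 + 48.0 = 124.0°.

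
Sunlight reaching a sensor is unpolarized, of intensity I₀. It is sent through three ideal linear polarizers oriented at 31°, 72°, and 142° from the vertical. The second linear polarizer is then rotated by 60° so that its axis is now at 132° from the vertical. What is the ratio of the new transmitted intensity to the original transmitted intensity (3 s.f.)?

I_new/I_old ≈ 0.530

Before rotation:
Unpolarized light through the first polarizer → I₁ = ½ I₀, now polarized at 31°.
I₂ = I₁ cos²(72° − 31°) = 0.5 I₀ · cos²(41°) = 0.2848 I₀.
I₃ = I₂ cos²(142° − 72°) = 0.2848 I₀ · cos²(70°) = 0.03331 I₀.
After rotation:
Unpolarized light through the first polarizer → I₁ = ½ I₀, now polarized at 31°.
Angle between axes 1 and 2: 79°. I₂ = 0.5 I₀ · cos²(79°) = 0.0182 I₀.
I₃ = I₂ cos²(142° − 132°) = 0.0182 I₀ · cos²(10°) = 0.01766 I₀.
Ratio = 0.01766 / 0.03331 = 0.53.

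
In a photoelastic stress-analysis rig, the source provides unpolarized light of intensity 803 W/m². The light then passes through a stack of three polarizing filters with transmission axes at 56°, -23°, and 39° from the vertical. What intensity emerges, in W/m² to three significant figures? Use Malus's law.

I ≈ 3.22 W/m²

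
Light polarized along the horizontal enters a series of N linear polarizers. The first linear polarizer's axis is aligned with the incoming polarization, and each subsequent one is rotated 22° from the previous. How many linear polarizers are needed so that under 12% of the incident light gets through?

N = 16

First polarizer is aligned with the polarization: full transmission.
Each further stage multiplies by cos²(22°) = 0.8597.
After N polarizers: T = 0.8597^(N−1). Require T < 0.12 ⇒ N−1 > ln(0.12)/ln(0.8597) = 14.02, so N−1 ≥ 15 and N = 16.
Check: N=16 gives T = 0.1035 < 0.12; N=15 gives T = 0.1204.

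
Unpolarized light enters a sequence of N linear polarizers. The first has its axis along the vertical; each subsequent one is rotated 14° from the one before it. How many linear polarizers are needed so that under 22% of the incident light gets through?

First polarizer halves the unpolarized light: factor 1/2.
Each further stage multiplies by cos²(14°) = 0.9415.
After N polarizers: T = 0.5·0.9415^(N−1). Require T < 0.22 ⇒ N−1 > ln(0.22/0.5)/ln(0.9415) = 13.61, so N−1 ≥ 14 and N = 15.
Check: N=15 gives T = 0.2149 < 0.22; N=14 gives T = 0.2283.

N = 15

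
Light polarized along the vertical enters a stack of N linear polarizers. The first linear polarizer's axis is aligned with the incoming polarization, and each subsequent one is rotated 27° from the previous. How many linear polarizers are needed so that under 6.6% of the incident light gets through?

First polarizer is aligned with the polarization: full transmission.
Each further stage multiplies by cos²(27°) = 0.7939.
After N polarizers: T = 0.7939^(N−1). Require T < 0.066 ⇒ N−1 > ln(0.066)/ln(0.7939) = 11.78, so N−1 ≥ 12 and N = 13.
Check: N=13 gives T = 0.06268 < 0.066; N=12 gives T = 0.07895.

N = 13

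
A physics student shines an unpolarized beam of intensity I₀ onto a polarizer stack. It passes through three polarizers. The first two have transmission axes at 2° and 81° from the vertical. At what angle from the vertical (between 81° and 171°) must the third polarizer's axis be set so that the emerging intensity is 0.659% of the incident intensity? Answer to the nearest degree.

Unpolarized light through the first polarizer → I₁ = ½ I₀, now polarized at 2°.
I₂ = I₁ cos²(81° − 2°) = 0.5 I₀ · cos²(79°) = 0.0182 I₀.
Need I₃/I₀ = 0.00659, so cos²(θ − 81°) = 0.00659 / 0.0182 = 0.362.
θ − 81° = arccos(√0.362) = 53.0°, giving θ ≈ 81 + 53.0 = 134.0°.

θ ≈ 134°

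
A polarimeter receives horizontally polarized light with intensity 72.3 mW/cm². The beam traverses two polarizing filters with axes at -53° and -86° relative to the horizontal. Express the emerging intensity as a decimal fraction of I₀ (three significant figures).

I/I₀ ≈ 0.255

I₁ = 72.3 mW/cm² · cos²(53°) = 26.19 mW/cm².
I₂ = I₁ · cos²(33°) = 26.19 · 0.7034 = 18.42 mW/cm².
Transmitted fraction = 0.2547.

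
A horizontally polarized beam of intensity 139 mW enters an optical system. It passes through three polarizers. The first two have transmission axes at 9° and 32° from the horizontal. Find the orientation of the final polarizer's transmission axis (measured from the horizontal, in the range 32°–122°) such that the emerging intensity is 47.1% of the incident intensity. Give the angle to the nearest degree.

θ ≈ 73°

I₁ = I₀ cos²(9° − 0°) = I₀ cos²(9°) = 0.9755 I₀.
I₂ = I₁ cos²(32° − 9°) = 0.9755 I₀ · cos²(23°) = 0.8266 I₀.
Need I₃/I₀ = 0.471, so cos²(θ − 32°) = 0.471 / 0.8266 = 0.5698.
θ − 32° = arccos(√0.5698) = 41.0°, giving θ ≈ 32 + 41.0 = 73.0°.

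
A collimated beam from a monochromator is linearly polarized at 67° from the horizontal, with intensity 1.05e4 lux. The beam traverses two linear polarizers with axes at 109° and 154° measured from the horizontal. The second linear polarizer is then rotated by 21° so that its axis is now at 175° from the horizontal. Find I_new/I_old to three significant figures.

Before rotation:
I₁ = I₀ cos²(109° − 67°) = I₀ cos²(42°) = 0.5523 I₀.
I₂ = I₁ cos²(154° − 109°) = 0.5523 I₀ · cos²(45°) = 0.2761 I₀.
After rotation:
I₁ = I₀ cos²(109° − 67°) = I₀ cos²(42°) = 0.5523 I₀.
I₂ = I₁ cos²(175° − 109°) = 0.5523 I₀ · cos²(66°) = 0.09136 I₀.
Ratio = 0.09136 / 0.2761 = 0.3309.

I_new/I_old ≈ 0.331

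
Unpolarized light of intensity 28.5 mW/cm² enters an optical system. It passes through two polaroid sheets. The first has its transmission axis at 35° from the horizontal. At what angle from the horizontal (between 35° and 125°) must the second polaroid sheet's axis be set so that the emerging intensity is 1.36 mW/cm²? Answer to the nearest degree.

Unpolarized light through the first polarizer → I₁ = ½ I₀, now polarized at 35°.
Target fraction: 1.36 / 28.5 mW/cm² = 0.04772 of I₀.
Need I₂/I₀ = 0.04772, so cos²(θ − 35°) = 0.04772 / 0.5 = 0.09544.
θ − 35° = arccos(√0.09544) = 72.0°, giving θ ≈ 35 + 72.0 = 107.0°.

θ ≈ 107°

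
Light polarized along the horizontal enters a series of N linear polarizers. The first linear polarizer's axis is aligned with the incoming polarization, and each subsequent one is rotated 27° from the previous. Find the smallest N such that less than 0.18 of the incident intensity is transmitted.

N = 9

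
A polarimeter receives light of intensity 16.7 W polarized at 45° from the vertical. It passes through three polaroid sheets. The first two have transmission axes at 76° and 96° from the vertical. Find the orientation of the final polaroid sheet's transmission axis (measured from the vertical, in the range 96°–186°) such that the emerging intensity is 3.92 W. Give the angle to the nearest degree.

I₁ = I₀ cos²(76° − 45°) = I₀ cos²(31°) = 0.7347 I₀.
I₂ = I₁ cos²(96° − 76°) = 0.7347 I₀ · cos²(20°) = 0.6488 I₀.
Target fraction: 3.92 / 16.7 W = 0.2347 of I₀.
Need I₃/I₀ = 0.2347, so cos²(θ − 96°) = 0.2347 / 0.6488 = 0.3618.
θ − 96° = arccos(√0.3618) = 53.0°, giving θ ≈ 96 + 53.0 = 149.0°.

θ ≈ 149°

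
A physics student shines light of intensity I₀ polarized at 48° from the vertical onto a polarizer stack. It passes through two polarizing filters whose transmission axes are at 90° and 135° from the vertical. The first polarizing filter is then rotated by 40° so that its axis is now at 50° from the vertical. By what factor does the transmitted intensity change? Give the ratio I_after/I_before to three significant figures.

I_new/I_old ≈ 0.0275

Before rotation:
I₁ = I₀ cos²(90° − 48°) = I₀ cos²(42°) = 0.5523 I₀.
I₂ = I₁ cos²(135° − 90°) = 0.5523 I₀ · cos²(45°) = 0.2761 I₀.
After rotation:
I₁ = I₀ cos²(50° − 48°) = I₀ cos²(2°) = 0.9988 I₀.
I₂ = I₁ cos²(135° − 50°) = 0.9988 I₀ · cos²(85°) = 0.007587 I₀.
Ratio = 0.007587 / 0.2761 = 0.02748.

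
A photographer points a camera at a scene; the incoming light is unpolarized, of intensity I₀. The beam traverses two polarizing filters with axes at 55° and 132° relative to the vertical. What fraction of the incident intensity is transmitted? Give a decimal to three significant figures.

≈ 0.0253 I₀

Unpolarized light through the first polarizer → I₁ = ½ I₀, now polarized at 55°.
I₂ = I₁ cos²(132° − 55°) = 0.5 I₀ · cos²(77°) = 0.0253 I₀.
Transmitted fraction = 0.0253.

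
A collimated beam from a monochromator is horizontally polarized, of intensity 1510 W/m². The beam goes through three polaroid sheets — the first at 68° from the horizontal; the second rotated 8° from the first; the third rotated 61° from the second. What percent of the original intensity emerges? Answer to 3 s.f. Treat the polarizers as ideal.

I₁ = 1510 W/m² · cos²(68°) = 211.9 W/m².
I₂ = I₁ · cos²(8°) = 211.9 · 0.9806 = 207.8 W/m².
I₃ = I₂ · cos²(61°) = 207.8 · 0.235 = 48.84 W/m².
That is 3.234% of the incident intensity.

≈ 3.23%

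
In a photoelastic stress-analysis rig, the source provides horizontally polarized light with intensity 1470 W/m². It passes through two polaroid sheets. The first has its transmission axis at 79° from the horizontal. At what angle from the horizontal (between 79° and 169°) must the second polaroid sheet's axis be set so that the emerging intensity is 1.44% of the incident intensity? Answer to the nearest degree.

θ ≈ 130°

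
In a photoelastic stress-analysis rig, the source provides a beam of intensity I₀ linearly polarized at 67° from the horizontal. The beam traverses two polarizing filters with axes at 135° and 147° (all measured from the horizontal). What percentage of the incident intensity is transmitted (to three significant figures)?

≈ 13.4%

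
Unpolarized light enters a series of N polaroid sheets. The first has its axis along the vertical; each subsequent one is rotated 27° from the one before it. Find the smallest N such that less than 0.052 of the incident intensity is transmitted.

N = 11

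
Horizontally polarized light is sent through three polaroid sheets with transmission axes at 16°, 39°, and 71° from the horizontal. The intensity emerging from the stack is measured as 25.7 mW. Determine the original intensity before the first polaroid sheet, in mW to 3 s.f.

By Malus's law, I₁ = I₀ cos²(16° − 0°) = I₀ cos²(16°) = 0.924 I₀.
I₂ = I₁ cos²(39° − 16°) = 0.924 I₀ · cos²(23°) = 0.783 I₀.
I₃ = I₂ cos²(71° − 39°) = 0.783 I₀ · cos²(32°) = 0.5631 I₀.
So 25.7 mW = 0.5631 I₀, giving I₀ = 25.7/0.5631 = 45.64 mW.

I₀ ≈ 45.6 mW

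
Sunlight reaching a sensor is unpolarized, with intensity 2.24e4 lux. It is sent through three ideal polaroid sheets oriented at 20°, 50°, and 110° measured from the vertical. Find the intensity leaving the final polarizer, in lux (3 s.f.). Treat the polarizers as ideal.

I ≈ 2100 lux

Unpolarized light through the first polarizer → I₁ = 2.24e4 lux/2 = 1.12e+04 lux, polarized at 20°.
I₂ = I₁ · cos²(30°) = 1.12e+04 · 0.75 = 8400 lux.
I₃ = I₂ · cos²(60°) = 8400 · 0.25 = 2100 lux.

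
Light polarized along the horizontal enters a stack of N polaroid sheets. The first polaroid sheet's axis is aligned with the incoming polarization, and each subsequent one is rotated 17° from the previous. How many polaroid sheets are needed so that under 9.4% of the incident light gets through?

N = 28

First polarizer is aligned with the polarization: full transmission.
Each further stage multiplies by cos²(17°) = 0.9145.
After N polarizers: T = 0.9145^(N−1). Require T < 0.094 ⇒ N−1 > ln(0.094)/ln(0.9145) = 26.46, so N−1 ≥ 27 and N = 28.
Check: N=28 gives T = 0.08958 < 0.094; N=27 gives T = 0.09795.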